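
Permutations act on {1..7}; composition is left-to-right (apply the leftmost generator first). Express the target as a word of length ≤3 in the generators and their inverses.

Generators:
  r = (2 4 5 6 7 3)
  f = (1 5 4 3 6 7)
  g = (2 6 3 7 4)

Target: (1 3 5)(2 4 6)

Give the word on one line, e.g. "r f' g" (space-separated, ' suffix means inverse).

  after f': (1 7 6 3 4 5)
  after r: (1 3 5)(2 4 6)

f' r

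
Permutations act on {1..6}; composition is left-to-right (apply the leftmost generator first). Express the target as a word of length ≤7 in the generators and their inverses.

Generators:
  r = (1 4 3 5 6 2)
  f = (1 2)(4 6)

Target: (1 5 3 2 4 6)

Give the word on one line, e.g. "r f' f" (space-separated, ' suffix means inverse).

r' f r f r'

  after r': (1 2 6 5 3 4)
  after f: (2 4)(3 6 5)
  after r: (1 4)(2 3)
  after f: (1 6 4 2 3)
  after r': (1 5 3 2 4 6)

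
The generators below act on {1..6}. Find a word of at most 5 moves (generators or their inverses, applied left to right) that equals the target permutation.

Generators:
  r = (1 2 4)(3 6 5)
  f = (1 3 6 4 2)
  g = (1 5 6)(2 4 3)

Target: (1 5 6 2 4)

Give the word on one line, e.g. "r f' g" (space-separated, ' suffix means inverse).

f r' g' g' g'

  after f: (1 3 6 4 2)
  after r': (1 5 6 2 4)
  after g': (3 4 6)
  after g': (1 6 4 5)(2 3)
  after g': (1 5 6 2 4)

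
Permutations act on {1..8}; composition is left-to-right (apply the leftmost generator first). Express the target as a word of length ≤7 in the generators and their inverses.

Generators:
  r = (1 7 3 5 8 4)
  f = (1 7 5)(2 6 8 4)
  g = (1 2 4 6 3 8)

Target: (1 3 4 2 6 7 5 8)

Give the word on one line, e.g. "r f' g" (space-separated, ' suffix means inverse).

  after g: (1 2 4 6 3 8)
  after g: (1 4 3)(2 6 8)
  after g: (1 6)(2 3)(4 8)
  after f: (1 8 2 3 6 7 5)
  after g': (1 3 4 2 6 7 5 8)

g g g f g'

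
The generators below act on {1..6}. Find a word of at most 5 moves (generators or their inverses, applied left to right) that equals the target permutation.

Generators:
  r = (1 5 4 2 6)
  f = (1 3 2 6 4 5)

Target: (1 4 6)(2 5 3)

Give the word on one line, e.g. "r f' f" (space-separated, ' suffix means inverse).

  after f: (1 3 2 6 4 5)
  after f: (1 2 4)(3 6 5)
  after r': (1 4 6)(2 5 3)

f f r'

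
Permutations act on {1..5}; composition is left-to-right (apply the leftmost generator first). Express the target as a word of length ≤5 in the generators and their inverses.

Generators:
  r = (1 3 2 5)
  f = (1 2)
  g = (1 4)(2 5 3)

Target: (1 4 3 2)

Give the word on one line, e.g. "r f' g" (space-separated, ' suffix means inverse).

  after f: (1 2)
  after r': (1 3)(2 5)
  after r': (3 5)
  after g: (1 4)(2 5)
  after r: (1 4 3 2)

f r' r' g r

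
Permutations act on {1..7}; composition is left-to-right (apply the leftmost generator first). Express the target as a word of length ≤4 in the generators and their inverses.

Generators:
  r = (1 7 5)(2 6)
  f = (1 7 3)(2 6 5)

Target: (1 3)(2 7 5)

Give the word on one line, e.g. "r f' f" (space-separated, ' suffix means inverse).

f' r'

  after f': (1 3 7)(2 5 6)
  after r': (1 3)(2 7 5)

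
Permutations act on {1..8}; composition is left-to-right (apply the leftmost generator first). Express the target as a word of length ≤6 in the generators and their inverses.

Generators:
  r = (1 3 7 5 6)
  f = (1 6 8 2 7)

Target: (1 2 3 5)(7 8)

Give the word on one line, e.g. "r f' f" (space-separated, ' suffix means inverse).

f' f' r r

  after f': (1 7 2 8 6)
  after f': (1 2 6 7 8)
  after r: (1 2)(3 7 8)(5 6)
  after r: (1 2 3 5)(7 8)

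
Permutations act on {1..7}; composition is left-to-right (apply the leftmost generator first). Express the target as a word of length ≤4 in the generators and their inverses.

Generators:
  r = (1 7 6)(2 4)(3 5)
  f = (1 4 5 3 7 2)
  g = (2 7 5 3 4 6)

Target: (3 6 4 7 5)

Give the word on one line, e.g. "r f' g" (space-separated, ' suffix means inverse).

  after f: (1 4 5 3 7 2)
  after r: (1 2 7 4 3 6)
  after f: (3 6 4 7 5)

f r f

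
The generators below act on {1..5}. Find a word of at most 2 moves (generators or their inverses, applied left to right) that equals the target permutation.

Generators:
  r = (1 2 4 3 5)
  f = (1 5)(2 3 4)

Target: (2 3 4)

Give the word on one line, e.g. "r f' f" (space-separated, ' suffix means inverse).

f' f'

  after f': (1 5)(2 4 3)
  after f': (2 3 4)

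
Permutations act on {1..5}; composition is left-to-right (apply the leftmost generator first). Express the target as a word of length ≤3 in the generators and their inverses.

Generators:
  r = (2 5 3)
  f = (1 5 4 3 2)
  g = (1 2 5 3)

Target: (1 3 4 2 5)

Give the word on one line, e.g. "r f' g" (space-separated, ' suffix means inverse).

f' r'

  after f': (1 2 3 4 5)
  after r': (1 3 4 2 5)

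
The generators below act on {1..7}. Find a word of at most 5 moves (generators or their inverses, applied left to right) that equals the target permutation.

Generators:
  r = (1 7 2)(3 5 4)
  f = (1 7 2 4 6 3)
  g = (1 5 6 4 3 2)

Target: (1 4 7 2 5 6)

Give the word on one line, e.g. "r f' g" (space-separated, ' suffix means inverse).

  after f': (1 3 6 4 2 7)
  after f': (1 6 2)(3 4 7)
  after g: (1 4 7 2 5 6)

f' f' g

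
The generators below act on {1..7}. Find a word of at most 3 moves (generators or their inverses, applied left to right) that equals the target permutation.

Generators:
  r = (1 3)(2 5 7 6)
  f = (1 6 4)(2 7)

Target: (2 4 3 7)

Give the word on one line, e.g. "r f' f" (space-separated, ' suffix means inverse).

r' f r'

  after r': (1 3)(2 6 7 5)
  after f: (1 3 6 2 4)(5 7)
  after r': (2 4 3 7)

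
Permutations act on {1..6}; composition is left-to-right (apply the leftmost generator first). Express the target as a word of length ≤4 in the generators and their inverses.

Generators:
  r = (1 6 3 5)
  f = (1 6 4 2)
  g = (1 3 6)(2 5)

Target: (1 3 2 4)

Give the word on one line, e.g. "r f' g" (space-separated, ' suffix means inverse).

  after r: (1 6 3 5)
  after f': (2 4 6 3 5)
  after g: (1 3 2 4)

r f' g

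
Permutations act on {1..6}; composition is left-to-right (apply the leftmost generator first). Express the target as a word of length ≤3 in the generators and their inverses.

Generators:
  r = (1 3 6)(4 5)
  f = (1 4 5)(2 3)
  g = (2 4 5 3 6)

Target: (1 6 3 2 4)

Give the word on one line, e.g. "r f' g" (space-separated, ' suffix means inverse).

g r' f'

  after g: (2 4 5 3 6)
  after r': (1 6 2 5)
  after f': (1 6 3 2 4)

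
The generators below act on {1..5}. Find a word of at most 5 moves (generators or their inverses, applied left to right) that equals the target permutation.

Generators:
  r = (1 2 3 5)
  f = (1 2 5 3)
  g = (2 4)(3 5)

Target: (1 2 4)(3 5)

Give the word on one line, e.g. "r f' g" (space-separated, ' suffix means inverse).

g r' f r'

  after g: (2 4)(3 5)
  after r': (1 5 2 4)
  after f: (1 3)(2 4)
  after r': (1 2 4)(3 5)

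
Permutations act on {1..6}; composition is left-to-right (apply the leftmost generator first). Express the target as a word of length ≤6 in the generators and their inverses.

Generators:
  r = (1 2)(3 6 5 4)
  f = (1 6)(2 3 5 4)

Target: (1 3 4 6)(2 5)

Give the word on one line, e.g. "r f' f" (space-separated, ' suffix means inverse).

r' f' r' r' r'

  after r': (1 2)(3 4 5 6)
  after f': (1 4 3 5)(2 6)
  after r': (1 5 2 3 6)
  after r': (1 6 2 4 5)
  after r': (1 3 4 6)(2 5)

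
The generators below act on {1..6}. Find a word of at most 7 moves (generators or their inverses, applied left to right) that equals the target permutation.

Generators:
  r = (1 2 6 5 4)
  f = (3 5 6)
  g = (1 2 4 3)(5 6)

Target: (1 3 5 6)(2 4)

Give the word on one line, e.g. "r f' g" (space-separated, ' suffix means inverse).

  after r: (1 2 6 5 4)
  after g': (2 5)(3 4)
  after g': (1 3 2 6 5)
  after r: (1 3 6 4)(2 5)
  after r: (1 3 5 6)(2 4)

r g' g' r r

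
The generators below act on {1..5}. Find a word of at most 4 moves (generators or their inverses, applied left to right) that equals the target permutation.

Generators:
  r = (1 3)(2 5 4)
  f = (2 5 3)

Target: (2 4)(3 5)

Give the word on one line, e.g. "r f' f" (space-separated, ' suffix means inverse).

r r f'

  after r: (1 3)(2 5 4)
  after r: (2 4 5)
  after f': (2 4)(3 5)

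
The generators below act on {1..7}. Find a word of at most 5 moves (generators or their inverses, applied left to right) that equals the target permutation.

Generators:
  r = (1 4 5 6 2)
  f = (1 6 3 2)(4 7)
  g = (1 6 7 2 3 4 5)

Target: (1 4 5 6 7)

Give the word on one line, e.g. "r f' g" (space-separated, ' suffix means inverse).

f r f' g

  after f: (1 6 3 2)(4 7)
  after r: (1 2 4 7 5 6 3)
  after f': (1 3 2 7 5)
  after g: (1 4 5 6 7)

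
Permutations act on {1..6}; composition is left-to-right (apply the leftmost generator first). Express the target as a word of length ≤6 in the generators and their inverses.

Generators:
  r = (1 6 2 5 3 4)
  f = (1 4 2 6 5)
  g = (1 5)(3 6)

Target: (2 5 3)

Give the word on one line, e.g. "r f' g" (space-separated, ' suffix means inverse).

  after r': (1 4 3 5 2 6)
  after g: (1 4 6 5 2 3)
  after r: (2 4)(3 6)
  after f': (1 5 6 3 2)
  after g': (2 5 3)

r' g r f' g'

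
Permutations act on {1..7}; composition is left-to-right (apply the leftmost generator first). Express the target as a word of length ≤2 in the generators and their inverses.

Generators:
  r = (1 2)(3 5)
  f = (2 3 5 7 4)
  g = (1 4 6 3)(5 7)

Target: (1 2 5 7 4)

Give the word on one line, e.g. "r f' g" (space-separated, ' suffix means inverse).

  after f: (2 3 5 7 4)
  after r: (1 2 5 7 4)

f r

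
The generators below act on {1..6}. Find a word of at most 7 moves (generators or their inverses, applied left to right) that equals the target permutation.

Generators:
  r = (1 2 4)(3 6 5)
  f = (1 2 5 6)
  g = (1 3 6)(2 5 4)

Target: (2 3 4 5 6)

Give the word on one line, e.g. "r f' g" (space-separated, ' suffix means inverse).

g' f' f' g' r

  after g': (1 6 3)(2 4 5)
  after f': (1 5)(2 4)(3 6)
  after f': (1 2 4)(3 5 6)
  after g': (1 4 6)(2 5 3)
  after r: (2 3 4 5 6)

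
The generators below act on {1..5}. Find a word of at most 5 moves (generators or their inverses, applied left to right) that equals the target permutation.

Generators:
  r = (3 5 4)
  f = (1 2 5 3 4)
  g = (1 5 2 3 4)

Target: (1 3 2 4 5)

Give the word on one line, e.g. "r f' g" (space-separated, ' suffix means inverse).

f f r' g f'

  after f: (1 2 5 3 4)
  after f: (1 5 4 2 3)
  after r': (1 3)(2 4)
  after g: (1 4 3 5 2)
  after f': (1 3 2 4 5)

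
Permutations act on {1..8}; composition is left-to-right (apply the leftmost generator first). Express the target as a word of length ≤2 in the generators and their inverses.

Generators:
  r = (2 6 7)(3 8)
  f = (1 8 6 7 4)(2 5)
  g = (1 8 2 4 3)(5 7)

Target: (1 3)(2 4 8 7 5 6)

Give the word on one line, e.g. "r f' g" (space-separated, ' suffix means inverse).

  after g: (1 8 2 4 3)(5 7)
  after r': (1 3)(2 4 8 7 5 6)

g r'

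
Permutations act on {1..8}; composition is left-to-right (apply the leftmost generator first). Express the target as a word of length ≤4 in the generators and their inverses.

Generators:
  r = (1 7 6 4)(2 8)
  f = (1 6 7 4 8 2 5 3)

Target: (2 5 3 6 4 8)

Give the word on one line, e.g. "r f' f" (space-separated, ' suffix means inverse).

f r r

  after f: (1 6 7 4 8 2 5 3)
  after r: (1 4 2 5 3 7)
  after r: (2 5 3 6 4 8)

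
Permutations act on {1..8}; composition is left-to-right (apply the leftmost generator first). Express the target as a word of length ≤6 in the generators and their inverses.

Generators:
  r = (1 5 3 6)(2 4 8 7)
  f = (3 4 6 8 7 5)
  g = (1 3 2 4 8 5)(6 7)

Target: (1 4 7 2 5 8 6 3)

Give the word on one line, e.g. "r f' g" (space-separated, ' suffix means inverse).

  after f: (3 4 6 8 7 5)
  after g: (1 3 8 6 5 2 4 7)
  after g: (1 2 8 7 3 5 4 6)
  after g: (1 4 7 2 5 8 6 3)

f g g g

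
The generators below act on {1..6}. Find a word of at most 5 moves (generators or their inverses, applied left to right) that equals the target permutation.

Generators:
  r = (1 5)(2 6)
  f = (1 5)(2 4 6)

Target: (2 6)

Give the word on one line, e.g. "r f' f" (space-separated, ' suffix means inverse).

  after r': (1 5)(2 6)
  after f': (2 4)
  after f': (1 5)(4 6)
  after f': (2 6)

r' f' f' f'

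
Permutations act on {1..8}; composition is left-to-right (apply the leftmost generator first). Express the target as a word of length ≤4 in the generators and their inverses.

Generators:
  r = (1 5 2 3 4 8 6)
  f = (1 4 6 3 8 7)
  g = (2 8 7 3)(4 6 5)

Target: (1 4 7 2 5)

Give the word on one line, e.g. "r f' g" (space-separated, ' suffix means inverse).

  after f': (1 7 8 3 6 4)
  after f': (1 8 6)(3 4 7)
  after r': (1 4 7 2 5)

f' f' r'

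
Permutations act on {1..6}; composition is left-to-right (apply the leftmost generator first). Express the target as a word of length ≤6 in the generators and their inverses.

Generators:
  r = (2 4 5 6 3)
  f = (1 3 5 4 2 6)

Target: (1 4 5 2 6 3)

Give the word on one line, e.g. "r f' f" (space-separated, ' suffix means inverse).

r r f' f' f'

  after r: (2 4 5 6 3)
  after r: (2 5 3 4 6)
  after f': (1 6 4 2 3 5)
  after f': (1 2)(5 6)
  after f': (1 4 5 2 6 3)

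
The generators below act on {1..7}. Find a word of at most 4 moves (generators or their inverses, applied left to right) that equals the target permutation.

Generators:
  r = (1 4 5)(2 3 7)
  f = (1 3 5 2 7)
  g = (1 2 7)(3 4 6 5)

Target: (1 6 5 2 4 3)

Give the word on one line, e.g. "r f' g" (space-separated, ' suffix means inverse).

r g

  after r: (1 4 5)(2 3 7)
  after g: (1 6 5 2 4 3)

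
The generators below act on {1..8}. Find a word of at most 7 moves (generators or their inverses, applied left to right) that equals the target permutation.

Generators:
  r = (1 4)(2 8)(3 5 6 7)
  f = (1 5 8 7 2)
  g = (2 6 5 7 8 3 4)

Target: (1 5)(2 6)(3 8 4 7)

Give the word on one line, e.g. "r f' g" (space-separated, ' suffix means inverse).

r f g f' g'

  after r: (1 4)(2 8)(3 5 6 7)
  after f: (1 4 5 6 2 7 3 8)
  after g: (1 2 8)(4 7)
  after f': (1 7 4 8 2 5)
  after g': (1 5)(2 6)(3 8 4 7)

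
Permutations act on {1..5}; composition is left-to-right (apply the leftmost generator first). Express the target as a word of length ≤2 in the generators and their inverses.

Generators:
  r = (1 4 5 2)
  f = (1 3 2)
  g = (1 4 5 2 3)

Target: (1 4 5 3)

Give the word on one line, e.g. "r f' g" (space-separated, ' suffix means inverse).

  after r: (1 4 5 2)
  after f': (1 4 5 3)

r f'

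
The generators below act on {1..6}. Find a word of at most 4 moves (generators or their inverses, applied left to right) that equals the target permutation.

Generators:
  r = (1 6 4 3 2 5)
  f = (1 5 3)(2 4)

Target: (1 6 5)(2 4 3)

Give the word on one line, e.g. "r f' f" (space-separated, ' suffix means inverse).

  after f: (1 5 3)(2 4)
  after r: (2 3 6 4 5)
  after r: (1 6 3 4)
  after f': (1 6 5)(2 4 3)

f r r f'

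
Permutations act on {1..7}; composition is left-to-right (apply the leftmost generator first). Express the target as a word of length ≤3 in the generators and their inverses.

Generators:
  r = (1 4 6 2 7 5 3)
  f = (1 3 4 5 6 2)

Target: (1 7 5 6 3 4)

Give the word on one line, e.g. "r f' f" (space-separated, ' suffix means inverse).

f' r

  after f': (1 2 6 5 4 3)
  after r: (1 7 5 6 3 4)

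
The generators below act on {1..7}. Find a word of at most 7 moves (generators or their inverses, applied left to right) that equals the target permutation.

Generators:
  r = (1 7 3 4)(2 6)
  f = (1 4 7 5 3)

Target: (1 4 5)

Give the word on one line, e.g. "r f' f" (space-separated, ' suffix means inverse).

f r f r f

  after f: (1 4 7 5 3)
  after r: (2 6)(3 7 5 4)
  after f: (1 4)(2 6)(3 5 7)
  after r: (3 5)(4 7)
  after f: (1 4 5)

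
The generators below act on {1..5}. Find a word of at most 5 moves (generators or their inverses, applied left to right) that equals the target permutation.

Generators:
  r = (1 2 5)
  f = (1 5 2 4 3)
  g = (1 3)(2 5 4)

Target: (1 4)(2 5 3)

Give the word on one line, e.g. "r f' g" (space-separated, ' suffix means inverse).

  after r': (1 5 2)
  after r': (1 2 5)
  after g': (1 4 5 3)
  after r: (1 4)(2 5 3)

r' r' g' r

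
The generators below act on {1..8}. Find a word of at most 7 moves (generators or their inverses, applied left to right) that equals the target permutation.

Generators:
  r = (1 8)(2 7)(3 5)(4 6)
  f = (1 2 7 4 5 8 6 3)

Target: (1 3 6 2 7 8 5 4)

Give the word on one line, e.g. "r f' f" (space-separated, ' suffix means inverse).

f' r' f r' f'

  after f': (1 3 6 8 5 4 7 2)
  after r': (1 5 6)(2 8 3 4)
  after f: (1 8)(2 6)(3 5)(4 7)
  after r': (2 4)(6 7)
  after f': (1 3 6 2 7 8 5 4)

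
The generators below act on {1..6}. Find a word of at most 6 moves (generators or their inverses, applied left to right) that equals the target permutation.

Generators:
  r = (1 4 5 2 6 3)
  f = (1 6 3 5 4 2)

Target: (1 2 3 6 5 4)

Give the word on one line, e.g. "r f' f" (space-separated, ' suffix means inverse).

  after r': (1 3 6 2 5 4)
  after f': (1 6 4 2 3)
  after r: (1 3 4 6 5 2)
  after f: (1 5)(2 6 4 3)
  after r: (1 2 3 6 5 4)

r' f' r f r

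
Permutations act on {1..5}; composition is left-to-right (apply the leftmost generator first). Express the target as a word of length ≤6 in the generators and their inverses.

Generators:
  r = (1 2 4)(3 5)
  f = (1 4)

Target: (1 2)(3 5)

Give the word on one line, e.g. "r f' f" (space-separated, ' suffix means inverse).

f r' f' f'

  after f: (1 4)
  after r': (1 2)(3 5)
  after f': (1 2 4)(3 5)
  after f': (1 2)(3 5)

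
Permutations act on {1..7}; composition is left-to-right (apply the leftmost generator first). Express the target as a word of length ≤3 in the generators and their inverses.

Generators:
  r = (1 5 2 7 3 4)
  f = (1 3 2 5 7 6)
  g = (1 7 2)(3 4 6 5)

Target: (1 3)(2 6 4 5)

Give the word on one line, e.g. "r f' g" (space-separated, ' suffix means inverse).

r' g'

  after r': (1 4 3 7 2 5)
  after g': (1 3)(2 6 4 5)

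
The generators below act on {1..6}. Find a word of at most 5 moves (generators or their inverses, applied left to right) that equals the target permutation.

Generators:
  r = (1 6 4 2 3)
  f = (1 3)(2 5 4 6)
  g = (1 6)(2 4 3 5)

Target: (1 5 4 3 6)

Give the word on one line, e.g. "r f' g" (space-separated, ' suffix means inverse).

f' g' f' r'

  after f': (1 3)(2 6 4 5)
  after g': (1 4 3 6 2)
  after f': (1 5 2 3 4)
  after r': (1 5 4 3 6)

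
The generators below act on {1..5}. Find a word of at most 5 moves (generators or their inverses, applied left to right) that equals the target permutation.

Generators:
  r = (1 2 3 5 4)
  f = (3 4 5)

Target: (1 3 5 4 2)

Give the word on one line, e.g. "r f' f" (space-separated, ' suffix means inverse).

f' r' f f

  after f': (3 5 4)
  after r': (1 4 2)
  after f: (1 5 3 4 2)
  after f: (1 3 5 4 2)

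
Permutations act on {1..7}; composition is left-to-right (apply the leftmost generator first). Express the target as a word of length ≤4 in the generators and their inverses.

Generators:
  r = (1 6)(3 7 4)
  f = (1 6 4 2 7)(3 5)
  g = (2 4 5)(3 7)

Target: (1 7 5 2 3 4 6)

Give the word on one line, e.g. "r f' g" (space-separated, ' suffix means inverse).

  after r': (1 6)(3 4 7)
  after g': (1 6)(2 5 4 3)
  after r': (2 5 7 3)
  after f': (1 7 5 2 3 4 6)

r' g' r' f'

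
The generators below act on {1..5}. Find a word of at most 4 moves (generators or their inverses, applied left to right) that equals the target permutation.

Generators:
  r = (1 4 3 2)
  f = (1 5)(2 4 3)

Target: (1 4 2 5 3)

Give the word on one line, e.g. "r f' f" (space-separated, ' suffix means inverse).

r f' r r

  after r: (1 4 3 2)
  after f': (1 2 5)
  after r: (2 5 4 3)
  after r: (1 4 2 5 3)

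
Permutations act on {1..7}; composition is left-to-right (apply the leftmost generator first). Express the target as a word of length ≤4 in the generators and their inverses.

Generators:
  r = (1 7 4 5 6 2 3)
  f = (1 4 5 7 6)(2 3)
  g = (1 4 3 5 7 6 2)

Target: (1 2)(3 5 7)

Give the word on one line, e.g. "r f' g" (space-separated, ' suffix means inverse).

g g f'

  after g: (1 4 3 5 7 6 2)
  after g: (1 3 7 2 4 5 6)
  after f': (1 2)(3 5 7)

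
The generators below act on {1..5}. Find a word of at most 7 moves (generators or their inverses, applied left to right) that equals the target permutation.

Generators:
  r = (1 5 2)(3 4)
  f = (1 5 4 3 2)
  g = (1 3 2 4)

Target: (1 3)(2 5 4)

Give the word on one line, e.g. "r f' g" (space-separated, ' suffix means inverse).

g g f' g f'

  after g: (1 3 2 4)
  after g: (1 2)(3 4)
  after f': (1 3 5)
  after g: (1 2 4)(3 5)
  after f': (1 3)(2 5 4)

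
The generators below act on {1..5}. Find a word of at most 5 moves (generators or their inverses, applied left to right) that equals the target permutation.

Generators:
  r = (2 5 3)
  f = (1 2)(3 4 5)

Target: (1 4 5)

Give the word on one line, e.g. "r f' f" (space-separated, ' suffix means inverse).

f r f'

  after f: (1 2)(3 4 5)
  after r: (1 5 2)(3 4)
  after f': (1 4 5)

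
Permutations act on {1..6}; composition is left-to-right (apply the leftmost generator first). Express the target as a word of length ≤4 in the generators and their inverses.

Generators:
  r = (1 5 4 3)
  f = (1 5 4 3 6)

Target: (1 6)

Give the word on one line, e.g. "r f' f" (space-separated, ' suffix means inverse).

f' r

  after f': (1 6 3 4 5)
  after r: (1 6)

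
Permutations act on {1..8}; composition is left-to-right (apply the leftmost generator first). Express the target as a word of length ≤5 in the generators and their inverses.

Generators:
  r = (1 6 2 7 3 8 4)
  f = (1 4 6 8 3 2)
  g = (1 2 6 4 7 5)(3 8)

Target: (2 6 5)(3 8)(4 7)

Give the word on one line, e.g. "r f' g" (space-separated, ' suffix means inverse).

  after g: (1 2 6 4 7 5)(3 8)
  after r: (1 7 5 6)(3 4)
  after g: (1 5 4 8 3 7)(2 6)
  after r: (1 5)(6 7)
  after g: (2 6 5)(3 8)(4 7)

g r g r g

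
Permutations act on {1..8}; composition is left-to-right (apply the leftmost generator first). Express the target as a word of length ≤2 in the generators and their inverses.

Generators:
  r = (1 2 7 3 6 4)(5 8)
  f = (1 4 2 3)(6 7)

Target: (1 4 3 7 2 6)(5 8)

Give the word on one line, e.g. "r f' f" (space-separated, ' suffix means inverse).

  after r: (1 2 7 3 6 4)(5 8)
  after f': (1 4 3 7 2 6)(5 8)

r f'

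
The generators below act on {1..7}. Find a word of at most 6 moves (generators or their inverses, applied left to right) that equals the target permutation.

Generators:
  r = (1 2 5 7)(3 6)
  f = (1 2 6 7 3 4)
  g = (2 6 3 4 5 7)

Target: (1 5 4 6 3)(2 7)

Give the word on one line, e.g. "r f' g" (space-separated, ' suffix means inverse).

r g f r' f

  after r: (1 2 5 7)(3 6)
  after g: (1 6 4 5 2 7)
  after f: (1 7 2 3 4 5 6)
  after r': (1 5 3 4 2 6 7)
  after f: (1 5 4 6 3)(2 7)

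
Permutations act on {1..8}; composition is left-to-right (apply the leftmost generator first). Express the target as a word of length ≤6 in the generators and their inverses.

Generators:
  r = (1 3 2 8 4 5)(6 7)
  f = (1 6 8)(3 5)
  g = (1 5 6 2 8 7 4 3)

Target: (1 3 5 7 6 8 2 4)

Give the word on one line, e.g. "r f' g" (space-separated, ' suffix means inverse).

f g r' g r

  after f: (1 6 8)(3 5)
  after g: (1 2 8 5)(3 6 7 4)
  after r': (1 3 7 8 4)
  after g: (2 8 3 4 5 6)
  after r: (1 3 5 7 6 8 2 4)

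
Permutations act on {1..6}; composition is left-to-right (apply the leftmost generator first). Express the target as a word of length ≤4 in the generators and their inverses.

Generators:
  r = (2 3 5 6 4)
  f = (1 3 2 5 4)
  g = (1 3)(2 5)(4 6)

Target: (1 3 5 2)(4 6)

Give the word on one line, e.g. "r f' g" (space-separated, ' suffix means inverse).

r' f

  after r': (2 4 6 5 3)
  after f: (1 3 5 2)(4 6)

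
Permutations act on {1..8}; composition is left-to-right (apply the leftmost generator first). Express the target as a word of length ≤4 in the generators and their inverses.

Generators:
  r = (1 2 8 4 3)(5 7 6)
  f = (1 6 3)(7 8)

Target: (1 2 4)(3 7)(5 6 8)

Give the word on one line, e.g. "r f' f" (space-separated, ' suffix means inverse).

f' r r

  after f': (1 3 6)(7 8)
  after r: (2 8 6)(3 5 7 4)
  after r: (1 2 4)(3 7)(5 6 8)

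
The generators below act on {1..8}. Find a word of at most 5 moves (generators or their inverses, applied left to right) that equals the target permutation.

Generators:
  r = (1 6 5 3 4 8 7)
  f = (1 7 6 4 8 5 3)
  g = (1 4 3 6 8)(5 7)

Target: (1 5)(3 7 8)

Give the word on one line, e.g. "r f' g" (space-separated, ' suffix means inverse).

  after r: (1 6 5 3 4 8 7)
  after g: (1 8 5 6 7 4)
  after r': (1 4 7 3 5)(6 8)
  after r': (1 3 6 4 8)(5 7)
  after f': (1 5)(3 7 8)

r g r' r' f'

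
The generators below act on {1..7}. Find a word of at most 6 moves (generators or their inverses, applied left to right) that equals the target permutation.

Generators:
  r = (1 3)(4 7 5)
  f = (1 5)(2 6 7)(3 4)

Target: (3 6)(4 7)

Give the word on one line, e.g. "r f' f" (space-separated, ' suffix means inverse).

r f r' f'

  after r: (1 3)(4 7 5)
  after f: (1 4 2 6 7)(3 5)
  after r': (1 5)(2 6 4)(3 7)
  after f': (3 6)(4 7)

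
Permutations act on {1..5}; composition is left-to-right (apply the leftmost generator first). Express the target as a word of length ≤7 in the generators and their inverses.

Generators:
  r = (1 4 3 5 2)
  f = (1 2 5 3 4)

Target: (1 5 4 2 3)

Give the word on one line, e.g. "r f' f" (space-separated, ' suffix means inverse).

f' r r r f

  after f': (1 4 3 5 2)
  after r: (1 3 2 4 5)
  after r: (1 5 4 2 3)
  after r: (1 2 5 3 4)
  after f: (1 5 4 2 3)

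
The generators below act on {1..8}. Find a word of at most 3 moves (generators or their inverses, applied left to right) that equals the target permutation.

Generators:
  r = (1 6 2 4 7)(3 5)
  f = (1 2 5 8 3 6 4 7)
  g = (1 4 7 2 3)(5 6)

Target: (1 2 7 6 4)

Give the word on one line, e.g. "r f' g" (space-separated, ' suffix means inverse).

r r

  after r: (1 6 2 4 7)(3 5)
  after r: (1 2 7 6 4)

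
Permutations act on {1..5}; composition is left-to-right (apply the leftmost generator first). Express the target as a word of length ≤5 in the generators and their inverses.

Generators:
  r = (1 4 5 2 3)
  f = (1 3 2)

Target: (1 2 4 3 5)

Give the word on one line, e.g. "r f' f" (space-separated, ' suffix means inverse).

r r r

  after r: (1 4 5 2 3)
  after r: (1 5 3 4 2)
  after r: (1 2 4 3 5)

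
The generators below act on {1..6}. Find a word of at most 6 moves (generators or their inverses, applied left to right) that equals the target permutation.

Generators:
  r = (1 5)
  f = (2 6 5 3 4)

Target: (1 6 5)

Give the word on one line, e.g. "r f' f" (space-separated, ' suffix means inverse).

  after f: (2 6 5 3 4)
  after r': (1 5 3 4 2 6)
  after f': (1 6)
  after r: (1 6 5)

f r' f' r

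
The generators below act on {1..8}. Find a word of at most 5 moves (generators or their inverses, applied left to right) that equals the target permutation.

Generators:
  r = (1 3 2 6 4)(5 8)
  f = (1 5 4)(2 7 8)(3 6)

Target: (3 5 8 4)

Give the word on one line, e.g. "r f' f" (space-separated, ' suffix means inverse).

  after f': (1 4 5)(2 8 7)(3 6)
  after f': (1 5 4)(2 7 8)
  after r': (1 8 3)(2 7 5 6)
  after r': (1 5 2 7 8)(3 4 6)
  after f': (3 5 8 4)

f' f' r' r' f'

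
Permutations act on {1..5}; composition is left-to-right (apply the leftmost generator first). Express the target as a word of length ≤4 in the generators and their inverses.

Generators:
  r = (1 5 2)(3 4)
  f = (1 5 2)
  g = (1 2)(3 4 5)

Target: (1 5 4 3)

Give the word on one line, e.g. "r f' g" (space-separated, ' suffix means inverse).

  after r': (1 2 5)(3 4)
  after f: (3 4)
  after g: (1 2)(3 5)
  after r': (1 5 4 3)

r' f g r'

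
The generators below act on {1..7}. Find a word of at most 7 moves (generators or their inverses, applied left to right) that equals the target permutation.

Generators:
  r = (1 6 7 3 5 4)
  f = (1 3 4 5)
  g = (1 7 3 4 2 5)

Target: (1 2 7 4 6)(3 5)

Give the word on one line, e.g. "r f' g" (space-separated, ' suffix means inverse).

r r g f g

  after r: (1 6 7 3 5 4)
  after r: (1 7 5)(3 4 6)
  after g: (1 3 2 5 7)(4 6)
  after f: (1 4 6 5 7 3 2)
  after g: (1 2 7 4 6)(3 5)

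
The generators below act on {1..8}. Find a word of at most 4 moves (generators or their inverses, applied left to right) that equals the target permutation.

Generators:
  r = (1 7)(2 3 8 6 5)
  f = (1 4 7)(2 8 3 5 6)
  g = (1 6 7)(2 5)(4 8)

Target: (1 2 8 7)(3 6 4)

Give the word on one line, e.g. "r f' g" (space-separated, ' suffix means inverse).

  after g: (1 6 7)(2 5)(4 8)
  after f': (1 5 6 4 2 3 8)
  after r: (1 2 8 7)(3 6 4)

g f' r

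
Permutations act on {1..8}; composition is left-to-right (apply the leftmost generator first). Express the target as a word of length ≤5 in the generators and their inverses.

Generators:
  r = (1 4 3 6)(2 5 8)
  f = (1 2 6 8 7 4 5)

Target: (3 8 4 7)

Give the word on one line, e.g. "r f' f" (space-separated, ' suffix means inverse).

f r f

  after f: (1 2 6 8 7 4 5)
  after r: (1 5 4 8 7 3 6 2)
  after f: (3 8 4 7)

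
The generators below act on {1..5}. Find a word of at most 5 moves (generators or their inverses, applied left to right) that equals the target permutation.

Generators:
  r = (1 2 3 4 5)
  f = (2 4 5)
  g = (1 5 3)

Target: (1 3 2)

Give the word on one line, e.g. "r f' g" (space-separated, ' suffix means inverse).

  after f': (2 5 4)
  after f': (2 4 5)
  after r': (1 5)(2 3)
  after g: (1 3 2)

f' f' r' g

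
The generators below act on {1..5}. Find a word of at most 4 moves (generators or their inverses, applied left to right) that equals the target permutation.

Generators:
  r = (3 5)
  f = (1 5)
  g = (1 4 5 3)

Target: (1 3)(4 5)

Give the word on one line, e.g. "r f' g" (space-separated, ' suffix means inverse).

f g

  after f: (1 5)
  after g: (1 3)(4 5)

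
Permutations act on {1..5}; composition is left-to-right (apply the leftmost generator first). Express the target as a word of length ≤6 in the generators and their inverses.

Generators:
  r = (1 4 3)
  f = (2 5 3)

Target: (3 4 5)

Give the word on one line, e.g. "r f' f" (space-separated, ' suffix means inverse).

f' r f r' f

  after f': (2 3 5)
  after r: (1 4 3 5 2)
  after f: (1 4 2)
  after r': (2 3 4)
  after f: (3 4 5)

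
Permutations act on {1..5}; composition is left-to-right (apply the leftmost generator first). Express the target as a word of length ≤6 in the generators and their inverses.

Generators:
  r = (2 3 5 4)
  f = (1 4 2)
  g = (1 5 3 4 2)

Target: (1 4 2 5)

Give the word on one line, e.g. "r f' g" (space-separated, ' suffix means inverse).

  after r': (2 4 5 3)
  after r': (2 5)(3 4)
  after g: (1 5)(2 3)
  after r: (1 4 2 5)

r' r' g r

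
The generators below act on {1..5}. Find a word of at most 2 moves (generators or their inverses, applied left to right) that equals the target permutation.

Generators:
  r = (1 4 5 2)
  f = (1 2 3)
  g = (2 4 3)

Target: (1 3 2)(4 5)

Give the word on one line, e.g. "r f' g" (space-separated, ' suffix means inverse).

r g

  after r: (1 4 5 2)
  after g: (1 3 2)(4 5)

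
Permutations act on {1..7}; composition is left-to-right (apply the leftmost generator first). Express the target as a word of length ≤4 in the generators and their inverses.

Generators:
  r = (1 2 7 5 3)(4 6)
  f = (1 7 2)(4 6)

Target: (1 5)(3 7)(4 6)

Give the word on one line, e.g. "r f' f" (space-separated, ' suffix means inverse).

r' f r'

  after r': (1 3 5 7 2)(4 6)
  after f: (1 3 5 2 7)
  after r': (1 5)(3 7)(4 6)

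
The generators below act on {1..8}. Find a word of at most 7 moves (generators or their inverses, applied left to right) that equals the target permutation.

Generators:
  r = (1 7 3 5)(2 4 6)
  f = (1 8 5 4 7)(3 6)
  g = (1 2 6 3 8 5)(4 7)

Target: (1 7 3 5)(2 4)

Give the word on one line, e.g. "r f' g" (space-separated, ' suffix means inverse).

f' r' g' r' r'

  after f': (1 7 4 5 8)(3 6)
  after r': (2 6 7)(3 4)(5 8)
  after g': (1 5 3 7)(4 6)
  after r': (1 3)(2 6)(5 7)
  after r': (1 7 3 5)(2 4)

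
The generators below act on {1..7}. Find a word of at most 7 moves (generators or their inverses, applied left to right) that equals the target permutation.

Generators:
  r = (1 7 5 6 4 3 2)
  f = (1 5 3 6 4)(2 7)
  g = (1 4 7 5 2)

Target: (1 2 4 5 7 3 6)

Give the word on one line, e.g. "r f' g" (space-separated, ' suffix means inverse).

  after g': (1 2 5 7 4)
  after f': (1 7 6 3 5 2)
  after g: (1 5)(2 4 7 6 3)
  after r': (1 7 5 2 6 4)
  after f: (1 2 4 5 7 3 6)

g' f' g r' f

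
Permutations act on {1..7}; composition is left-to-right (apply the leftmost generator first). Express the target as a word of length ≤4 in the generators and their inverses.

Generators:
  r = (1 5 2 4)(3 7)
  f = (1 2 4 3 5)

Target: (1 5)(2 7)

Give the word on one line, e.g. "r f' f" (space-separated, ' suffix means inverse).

  after r: (1 5 2 4)(3 7)
  after f: (2 3 7 5 4)
  after r: (1 5)(2 7)

r f r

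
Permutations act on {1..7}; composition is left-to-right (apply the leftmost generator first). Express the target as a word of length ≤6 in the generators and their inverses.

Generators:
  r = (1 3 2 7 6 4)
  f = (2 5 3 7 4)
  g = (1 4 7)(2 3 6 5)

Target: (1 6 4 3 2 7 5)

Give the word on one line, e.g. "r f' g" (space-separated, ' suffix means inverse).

g' f' r' g' r

  after g': (1 7 4)(2 5 6 3)
  after f': (1 3 4)(5 6)
  after r': (2 3 6 5 7)
  after g': (1 7 5 4)
  after r: (1 6 4 3 2 7 5)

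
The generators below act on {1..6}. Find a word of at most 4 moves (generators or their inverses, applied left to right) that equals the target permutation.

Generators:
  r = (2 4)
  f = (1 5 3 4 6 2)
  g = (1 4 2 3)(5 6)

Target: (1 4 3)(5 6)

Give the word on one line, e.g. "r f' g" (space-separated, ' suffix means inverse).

r g

  after r: (2 4)
  after g: (1 4 3)(5 6)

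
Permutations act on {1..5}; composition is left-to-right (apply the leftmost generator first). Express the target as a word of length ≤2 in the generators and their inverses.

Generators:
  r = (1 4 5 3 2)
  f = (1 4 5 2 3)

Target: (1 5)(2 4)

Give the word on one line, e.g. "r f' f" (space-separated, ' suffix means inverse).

r f

  after r: (1 4 5 3 2)
  after f: (1 5)(2 4)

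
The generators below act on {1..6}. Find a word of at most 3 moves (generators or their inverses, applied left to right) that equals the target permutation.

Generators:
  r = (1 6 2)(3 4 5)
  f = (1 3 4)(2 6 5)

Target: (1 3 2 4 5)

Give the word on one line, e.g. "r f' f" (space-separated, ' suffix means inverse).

  after f: (1 3 4)(2 6 5)
  after f: (1 4 3)(2 5 6)
  after r': (1 3 2 4 5)

f f r'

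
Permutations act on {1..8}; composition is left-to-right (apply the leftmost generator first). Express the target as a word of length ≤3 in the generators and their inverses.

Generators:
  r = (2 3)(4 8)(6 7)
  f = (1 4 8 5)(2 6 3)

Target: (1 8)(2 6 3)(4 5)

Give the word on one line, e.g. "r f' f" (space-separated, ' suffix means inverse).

f' f'

  after f': (1 5 8 4)(2 3 6)
  after f': (1 8)(2 6 3)(4 5)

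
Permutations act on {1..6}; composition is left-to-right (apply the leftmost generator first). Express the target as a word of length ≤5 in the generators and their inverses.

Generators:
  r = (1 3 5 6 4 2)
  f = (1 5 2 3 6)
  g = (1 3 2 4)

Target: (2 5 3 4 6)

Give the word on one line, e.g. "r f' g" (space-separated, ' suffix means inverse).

  after f: (1 5 2 3 6)
  after f: (1 2 6 5 3)
  after r': (1 4 6 3 2 5)
  after g: (2 5 3 4 6)

f f r' g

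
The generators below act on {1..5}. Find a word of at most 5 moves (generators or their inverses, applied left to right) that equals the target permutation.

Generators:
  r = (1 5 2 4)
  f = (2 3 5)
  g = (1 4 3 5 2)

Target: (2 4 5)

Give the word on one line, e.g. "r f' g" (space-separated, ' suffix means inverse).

  after r: (1 5 2 4)
  after f': (1 3 2 4)
  after f': (1 2 4)(3 5)
  after g': (1 5 4 2)
  after r': (2 4 5)

r f' f' g' r'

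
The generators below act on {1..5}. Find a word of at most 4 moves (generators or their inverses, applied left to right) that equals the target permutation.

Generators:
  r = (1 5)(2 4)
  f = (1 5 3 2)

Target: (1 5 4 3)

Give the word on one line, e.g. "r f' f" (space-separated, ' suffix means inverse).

r' f' r

  after r': (1 5)(2 4)
  after f': (2 4 3 5)
  after r: (1 5 4 3)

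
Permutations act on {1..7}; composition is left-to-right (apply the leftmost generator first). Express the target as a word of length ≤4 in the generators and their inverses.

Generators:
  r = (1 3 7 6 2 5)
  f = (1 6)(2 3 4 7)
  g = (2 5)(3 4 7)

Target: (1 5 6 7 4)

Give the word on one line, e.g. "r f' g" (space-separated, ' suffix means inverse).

  after g': (2 5)(3 7 4)
  after r': (1 5 6 7 4)

g' r'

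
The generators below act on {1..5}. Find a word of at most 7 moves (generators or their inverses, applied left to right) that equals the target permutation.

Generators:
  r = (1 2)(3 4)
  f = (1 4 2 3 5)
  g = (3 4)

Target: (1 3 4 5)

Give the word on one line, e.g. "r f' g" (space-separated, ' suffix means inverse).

f' g' f' g' g'

  after f': (1 5 3 2 4)
  after g': (1 5 4)(2 3)
  after f': (1 3 4 5)
  after g': (1 4 5)
  after g': (1 3 4 5)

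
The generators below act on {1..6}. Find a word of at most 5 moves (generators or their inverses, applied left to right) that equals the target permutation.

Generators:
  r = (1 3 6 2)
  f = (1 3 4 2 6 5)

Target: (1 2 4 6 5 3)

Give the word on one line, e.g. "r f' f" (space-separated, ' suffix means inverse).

  after r': (1 2 6 3)
  after f': (1 4 3 5 6)
  after f': (1 3 6 5 2 4)
  after r: (1 6 5)(2 4 3)
  after r: (1 2 4 6 5 3)

r' f' f' r r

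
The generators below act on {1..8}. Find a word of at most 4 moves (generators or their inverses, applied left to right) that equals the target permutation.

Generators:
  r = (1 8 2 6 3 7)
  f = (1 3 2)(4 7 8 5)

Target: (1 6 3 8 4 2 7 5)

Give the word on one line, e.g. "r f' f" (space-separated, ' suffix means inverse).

f f r

  after f: (1 3 2)(4 7 8 5)
  after f: (1 2 3)(4 8)(5 7)
  after r: (1 6 3 8 4 2 7 5)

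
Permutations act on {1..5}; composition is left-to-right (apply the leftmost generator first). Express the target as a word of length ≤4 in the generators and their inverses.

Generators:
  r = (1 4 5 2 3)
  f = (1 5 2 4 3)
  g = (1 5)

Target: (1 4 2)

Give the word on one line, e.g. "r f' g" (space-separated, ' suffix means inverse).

f r'

  after f: (1 5 2 4 3)
  after r': (1 4 2)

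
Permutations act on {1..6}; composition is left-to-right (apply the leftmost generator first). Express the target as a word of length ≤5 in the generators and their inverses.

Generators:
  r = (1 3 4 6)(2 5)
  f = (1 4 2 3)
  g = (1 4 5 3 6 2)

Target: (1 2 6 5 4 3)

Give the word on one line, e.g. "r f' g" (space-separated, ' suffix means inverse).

  after f': (1 3 2 4)
  after r': (2 3 5)(4 6)
  after g: (1 4 2 6 5)
  after f: (1 2 6 5 4 3)

f' r' g f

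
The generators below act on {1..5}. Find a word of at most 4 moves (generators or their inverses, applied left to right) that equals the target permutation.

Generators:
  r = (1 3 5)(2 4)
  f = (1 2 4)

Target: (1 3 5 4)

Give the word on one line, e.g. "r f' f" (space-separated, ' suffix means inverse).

r f'

  after r: (1 3 5)(2 4)
  after f': (1 3 5 4)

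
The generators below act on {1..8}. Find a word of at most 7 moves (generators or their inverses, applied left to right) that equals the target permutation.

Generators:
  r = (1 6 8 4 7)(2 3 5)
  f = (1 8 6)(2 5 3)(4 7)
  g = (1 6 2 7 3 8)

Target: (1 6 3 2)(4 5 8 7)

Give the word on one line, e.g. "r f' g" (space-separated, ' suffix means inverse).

r f' r' g' r

  after r: (1 6 8 4 7)(2 3 5)
  after f': (1 8 7 6)(2 5 3)
  after r': (1 6 7)(2 3 5)(4 8)
  after g': (2 7 8 4 3 5 6)
  after r: (1 6 3 2)(4 5 8 7)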